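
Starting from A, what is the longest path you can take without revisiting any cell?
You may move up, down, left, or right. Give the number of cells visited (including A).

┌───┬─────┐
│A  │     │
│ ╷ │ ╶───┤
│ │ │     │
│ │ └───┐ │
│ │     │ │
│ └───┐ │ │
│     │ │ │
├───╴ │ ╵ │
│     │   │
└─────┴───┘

Finding longest simple path using DFS:
Start: (0, 0)
Longest path visits 17 cells
Path: A → right → down → down → right → right → down → down → right → up → up → up → left → left → up → right → right

Solution:

┌───┬─────┐
│A ↓│↱ → B│
│ ╷ │ ╶───┤
│ │↓│↑ ← ↰│
│ │ └───┐ │
│ │↳ → ↓│↑│
│ └───┐ │ │
│     │↓│↑│
├───╴ │ ╵ │
│     │↳ ↑│
└─────┴───┘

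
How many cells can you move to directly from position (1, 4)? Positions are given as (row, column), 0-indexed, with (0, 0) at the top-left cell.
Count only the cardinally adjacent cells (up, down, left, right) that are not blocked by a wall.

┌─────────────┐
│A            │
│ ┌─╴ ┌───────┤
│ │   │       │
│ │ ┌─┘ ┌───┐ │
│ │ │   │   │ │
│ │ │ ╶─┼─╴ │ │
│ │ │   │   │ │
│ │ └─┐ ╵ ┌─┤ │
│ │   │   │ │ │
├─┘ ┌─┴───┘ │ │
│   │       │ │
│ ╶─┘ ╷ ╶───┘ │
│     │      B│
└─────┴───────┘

Checking passable neighbors of (1, 4):
Neighbors: (1, 3), (1, 5)
Count: 2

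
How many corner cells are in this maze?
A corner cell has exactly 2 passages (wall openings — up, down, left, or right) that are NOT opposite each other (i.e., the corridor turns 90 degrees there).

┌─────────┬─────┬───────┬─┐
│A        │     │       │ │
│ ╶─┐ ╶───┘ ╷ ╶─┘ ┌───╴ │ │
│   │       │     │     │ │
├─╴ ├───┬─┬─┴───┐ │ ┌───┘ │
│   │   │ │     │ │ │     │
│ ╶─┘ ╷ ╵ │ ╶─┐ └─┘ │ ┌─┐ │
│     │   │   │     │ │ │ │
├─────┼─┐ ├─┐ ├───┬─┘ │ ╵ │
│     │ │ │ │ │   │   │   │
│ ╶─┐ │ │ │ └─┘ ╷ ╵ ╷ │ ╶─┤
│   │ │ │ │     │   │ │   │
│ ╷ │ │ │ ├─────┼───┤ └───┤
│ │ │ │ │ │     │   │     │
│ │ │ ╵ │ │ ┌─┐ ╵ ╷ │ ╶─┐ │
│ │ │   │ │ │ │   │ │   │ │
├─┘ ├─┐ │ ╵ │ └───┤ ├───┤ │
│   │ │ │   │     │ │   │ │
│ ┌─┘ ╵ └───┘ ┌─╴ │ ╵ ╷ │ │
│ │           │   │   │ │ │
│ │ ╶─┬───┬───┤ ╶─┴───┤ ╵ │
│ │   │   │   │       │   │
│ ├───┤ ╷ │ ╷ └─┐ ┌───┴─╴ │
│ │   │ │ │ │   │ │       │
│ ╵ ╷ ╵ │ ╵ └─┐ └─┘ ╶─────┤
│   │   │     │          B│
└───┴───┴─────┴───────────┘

Counting corner cells (2 non-opposite passages):
Total corners: 78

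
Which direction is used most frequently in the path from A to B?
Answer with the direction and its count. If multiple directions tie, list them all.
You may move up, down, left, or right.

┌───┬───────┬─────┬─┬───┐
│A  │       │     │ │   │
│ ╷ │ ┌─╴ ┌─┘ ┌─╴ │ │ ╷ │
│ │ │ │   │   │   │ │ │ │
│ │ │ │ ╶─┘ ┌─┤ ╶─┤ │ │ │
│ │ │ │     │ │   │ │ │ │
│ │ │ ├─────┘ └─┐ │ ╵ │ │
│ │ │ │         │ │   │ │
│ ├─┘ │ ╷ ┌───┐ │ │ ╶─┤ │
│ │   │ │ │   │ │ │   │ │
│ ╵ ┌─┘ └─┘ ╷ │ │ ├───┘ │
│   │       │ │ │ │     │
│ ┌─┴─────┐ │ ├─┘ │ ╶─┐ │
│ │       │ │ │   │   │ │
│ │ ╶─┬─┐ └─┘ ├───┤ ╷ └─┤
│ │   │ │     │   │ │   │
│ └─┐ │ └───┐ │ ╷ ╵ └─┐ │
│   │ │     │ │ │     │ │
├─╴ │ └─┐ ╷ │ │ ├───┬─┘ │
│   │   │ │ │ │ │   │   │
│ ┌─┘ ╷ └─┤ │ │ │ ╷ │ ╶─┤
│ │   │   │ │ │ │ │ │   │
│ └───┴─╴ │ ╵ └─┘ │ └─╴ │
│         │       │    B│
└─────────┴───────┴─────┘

Directions: down, down, down, down, down, down, down, down, right, down, left, down, down, right, right, right, right, up, left, up, left, up, up, left, up, right, right, right, down, right, right, down, down, down, down, right, right, up, up, right, down, down, right, right
Counts: {'down': 18, 'right': 15, 'left': 4, 'up': 7}
Most common: down (18 times)

Solution:

┌───┬───────┬─────┬─┬───┐
│A  │       │     │ │   │
│ ╷ │ ┌─╴ ┌─┘ ┌─╴ │ │ ╷ │
│↓│ │ │   │   │   │ │ │ │
│ │ │ │ ╶─┘ ┌─┤ ╶─┤ │ │ │
│↓│ │ │     │ │   │ │ │ │
│ │ │ ├─────┘ └─┐ │ ╵ │ │
│↓│ │ │         │ │   │ │
│ ├─┘ │ ╷ ┌───┐ │ │ ╶─┤ │
│↓│   │ │ │   │ │ │   │ │
│ ╵ ┌─┘ └─┘ ╷ │ │ ├───┘ │
│↓  │       │ │ │ │     │
│ ┌─┴─────┐ │ ├─┘ │ ╶─┐ │
│↓│↱ → → ↓│ │ │   │   │ │
│ │ ╶─┬─┐ └─┘ ├───┤ ╷ └─┤
│↓│↑ ↰│ │↳ → ↓│   │ │   │
│ └─┐ │ └───┐ │ ╷ ╵ └─┐ │
│↳ ↓│↑│     │↓│ │     │ │
├─╴ │ └─┐ ╷ │ │ ├───┬─┘ │
│↓ ↲│↑ ↰│ │ │↓│ │↱ ↓│   │
│ ┌─┘ ╷ └─┤ │ │ │ ╷ │ ╶─┤
│↓│   │↑ ↰│ │↓│ │↑│↓│   │
│ └───┴─╴ │ ╵ └─┘ │ └─╴ │
│↳ → → → ↑│  ↳ → ↑│↳ → B│
└─────────┴───────┴─────┘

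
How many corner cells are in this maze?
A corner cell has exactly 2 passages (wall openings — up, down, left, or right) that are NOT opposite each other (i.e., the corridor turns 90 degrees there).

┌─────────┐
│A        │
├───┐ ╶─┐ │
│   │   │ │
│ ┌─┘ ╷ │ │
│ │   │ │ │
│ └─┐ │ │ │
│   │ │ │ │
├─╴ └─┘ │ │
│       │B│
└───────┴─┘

Counting corner cells (2 non-opposite passages):
Total corners: 6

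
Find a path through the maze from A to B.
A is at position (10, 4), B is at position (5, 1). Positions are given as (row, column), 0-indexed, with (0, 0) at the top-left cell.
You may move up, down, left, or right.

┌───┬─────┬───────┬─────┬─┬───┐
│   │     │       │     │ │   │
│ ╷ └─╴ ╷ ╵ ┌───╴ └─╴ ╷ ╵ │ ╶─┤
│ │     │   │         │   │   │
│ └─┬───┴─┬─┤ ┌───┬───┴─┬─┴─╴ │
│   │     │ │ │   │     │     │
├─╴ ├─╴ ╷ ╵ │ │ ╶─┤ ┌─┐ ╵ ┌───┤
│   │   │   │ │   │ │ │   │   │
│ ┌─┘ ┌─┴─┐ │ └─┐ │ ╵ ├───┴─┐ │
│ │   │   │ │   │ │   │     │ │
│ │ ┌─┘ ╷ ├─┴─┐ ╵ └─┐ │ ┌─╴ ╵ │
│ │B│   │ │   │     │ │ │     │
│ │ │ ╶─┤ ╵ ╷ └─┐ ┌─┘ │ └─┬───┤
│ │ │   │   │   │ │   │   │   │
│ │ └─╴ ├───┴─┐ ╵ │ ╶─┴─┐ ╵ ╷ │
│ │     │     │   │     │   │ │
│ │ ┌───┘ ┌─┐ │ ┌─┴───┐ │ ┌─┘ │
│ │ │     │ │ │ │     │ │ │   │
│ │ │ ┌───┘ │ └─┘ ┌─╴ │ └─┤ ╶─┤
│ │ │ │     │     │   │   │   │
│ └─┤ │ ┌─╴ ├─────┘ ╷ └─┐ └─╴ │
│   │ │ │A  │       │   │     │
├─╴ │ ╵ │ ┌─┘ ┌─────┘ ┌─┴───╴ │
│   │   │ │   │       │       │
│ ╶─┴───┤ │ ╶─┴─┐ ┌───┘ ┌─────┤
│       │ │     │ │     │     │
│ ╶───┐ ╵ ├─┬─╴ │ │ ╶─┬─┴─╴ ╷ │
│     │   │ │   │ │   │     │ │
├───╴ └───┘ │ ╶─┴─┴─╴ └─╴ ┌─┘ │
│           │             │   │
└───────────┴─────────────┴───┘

Finding the shortest path from (10, 4) to (5, 1):
Path length: 66 steps
Directions: down → down → down → left → up → left → left → left → up → right → up → left → up → up → up → up → up → up → up → right → up → left → up → up → right → down → right → right → up → right → down → right → up → right → right → right → down → left → left → down → down → down → right → down → right → down → down → left → up → left → up → left → down → left → up → up → left → down → left → down → right → down → left → left → up → up

Solution:

┌───┬─────┬───────┬─────┬─┬───┐
│↱ ↓│  ↱ ↓│↱ → → ↓│     │ │   │
│ ╷ └─╴ ╷ ╵ ┌───╴ └─╴ ╷ ╵ │ ╶─┤
│↑│↳ → ↑│↳ ↑│↓ ← ↲    │   │   │
│ └─┬───┴─┬─┤ ┌───┬───┴─┬─┴─╴ │
│↑ ↰│     │ │↓│   │     │     │
├─╴ ├─╴ ╷ ╵ │ │ ╶─┤ ┌─┐ ╵ ┌───┤
│↱ ↑│   │   │↓│   │ │ │   │   │
│ ┌─┘ ┌─┴─┐ │ └─┐ │ ╵ ├───┴─┐ │
│↑│   │↓ ↰│ │↳ ↓│ │   │     │ │
│ │ ┌─┘ ╷ ├─┴─┐ ╵ └─┐ │ ┌─╴ ╵ │
│↑│B│↓ ↲│↑│↓ ↰│↳ ↓  │ │ │     │
│ │ │ ╶─┤ ╵ ╷ └─┐ ┌─┘ │ └─┬───┤
│↑│↑│↳ ↓│↑ ↲│↑ ↰│↓│   │   │   │
│ │ └─╴ ├───┴─┐ ╵ │ ╶─┴─┐ ╵ ╷ │
│↑│↑ ← ↲│     │↑ ↲│     │   │ │
│ │ ┌───┘ ┌─┐ │ ┌─┴───┐ │ ┌─┘ │
│↑│ │     │ │ │ │     │ │ │   │
│ │ │ ┌───┘ │ └─┘ ┌─╴ │ └─┤ ╶─┤
│↑│ │ │     │     │   │   │   │
│ └─┤ │ ┌─╴ ├─────┘ ╷ └─┐ └─╴ │
│↑ ↰│ │ │A  │       │   │     │
├─╴ │ ╵ │ ┌─┘ ┌─────┘ ┌─┴───╴ │
│↱ ↑│   │↓│   │       │       │
│ ╶─┴───┤ │ ╶─┴─┐ ┌───┘ ┌─────┤
│↑ ← ← ↰│↓│     │ │     │     │
│ ╶───┐ ╵ ├─┬─╴ │ │ ╶─┬─┴─╴ ╷ │
│     │↑ ↲│ │   │ │   │     │ │
├───╴ └───┘ │ ╶─┴─┴─╴ └─╴ ┌─┘ │
│           │             │   │
└───────────┴─────────────┴───┘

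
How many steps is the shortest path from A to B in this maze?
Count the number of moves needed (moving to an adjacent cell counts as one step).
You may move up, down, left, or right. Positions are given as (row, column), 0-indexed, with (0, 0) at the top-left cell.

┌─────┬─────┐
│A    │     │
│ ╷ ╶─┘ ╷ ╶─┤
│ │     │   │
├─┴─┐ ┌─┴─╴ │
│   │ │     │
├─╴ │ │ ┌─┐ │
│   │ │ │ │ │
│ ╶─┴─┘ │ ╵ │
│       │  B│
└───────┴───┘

Using BFS to find shortest path:
Start: (0, 0), End: (4, 5)
Path found:
(0,0) → (0,1) → (1,1) → (1,2) → (1,3) → (0,3) → (0,4) → (1,4) → (1,5) → (2,5) → (3,5) → (4,5)
Number of steps: 11

Solution:

┌─────┬─────┐
│A ↓  │↱ ↓  │
│ ╷ ╶─┘ ╷ ╶─┤
│ │↳ → ↑│↳ ↓│
├─┴─┐ ┌─┴─╴ │
│   │ │    ↓│
├─╴ │ │ ┌─┐ │
│   │ │ │ │↓│
│ ╶─┴─┘ │ ╵ │
│       │  B│
└───────┴───┘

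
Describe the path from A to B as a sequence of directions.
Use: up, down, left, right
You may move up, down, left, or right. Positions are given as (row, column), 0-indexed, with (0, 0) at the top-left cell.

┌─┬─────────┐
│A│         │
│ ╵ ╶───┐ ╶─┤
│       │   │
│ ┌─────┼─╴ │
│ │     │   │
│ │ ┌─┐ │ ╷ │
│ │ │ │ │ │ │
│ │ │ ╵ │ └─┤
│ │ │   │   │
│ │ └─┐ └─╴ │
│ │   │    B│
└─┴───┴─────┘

Finding the path and converting it to directions:
Path through cells: (0,0) → (1,0) → (1,1) → (0,1) → (0,2) → (0,3) → (0,4) → (1,4) → (1,5) → (2,5) → (2,4) → (3,4) → (4,4) → (4,5) → (5,5)
Directions: down, right, up, right, right, right, down, right, down, left, down, down, right, down

Solution:

┌─┬─────────┐
│A│↱ → → ↓  │
│ ╵ ╶───┐ ╶─┤
│↳ ↑    │↳ ↓│
│ ┌─────┼─╴ │
│ │     │↓ ↲│
│ │ ┌─┐ │ ╷ │
│ │ │ │ │↓│ │
│ │ │ ╵ │ └─┤
│ │ │   │↳ ↓│
│ │ └─┐ └─╴ │
│ │   │    B│
└─┴───┴─────┘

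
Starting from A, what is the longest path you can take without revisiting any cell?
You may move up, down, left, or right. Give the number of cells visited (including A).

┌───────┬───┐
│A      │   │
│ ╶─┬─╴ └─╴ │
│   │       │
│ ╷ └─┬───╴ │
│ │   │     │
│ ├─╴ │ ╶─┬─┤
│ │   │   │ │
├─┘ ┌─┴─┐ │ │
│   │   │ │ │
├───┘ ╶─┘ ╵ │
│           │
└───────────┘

Finding longest simple path using DFS:
Start: (0, 0)
Longest path visits 18 cells
Path: A → right → right → right → down → right → right → down → left → left → down → right → down → down → left → left → up → right

Solution:

┌───────┬───┐
│A → → ↓│   │
│ ╶─┬─╴ └─╴ │
│   │  ↳ → ↓│
│ ╷ └─┬───╴ │
│ │   │↓ ← ↲│
│ ├─╴ │ ╶─┬─┤
│ │   │↳ ↓│ │
├─┘ ┌─┴─┐ │ │
│   │↱ B│↓│ │
├───┘ ╶─┘ ╵ │
│    ↑ ← ↲  │
└───────────┘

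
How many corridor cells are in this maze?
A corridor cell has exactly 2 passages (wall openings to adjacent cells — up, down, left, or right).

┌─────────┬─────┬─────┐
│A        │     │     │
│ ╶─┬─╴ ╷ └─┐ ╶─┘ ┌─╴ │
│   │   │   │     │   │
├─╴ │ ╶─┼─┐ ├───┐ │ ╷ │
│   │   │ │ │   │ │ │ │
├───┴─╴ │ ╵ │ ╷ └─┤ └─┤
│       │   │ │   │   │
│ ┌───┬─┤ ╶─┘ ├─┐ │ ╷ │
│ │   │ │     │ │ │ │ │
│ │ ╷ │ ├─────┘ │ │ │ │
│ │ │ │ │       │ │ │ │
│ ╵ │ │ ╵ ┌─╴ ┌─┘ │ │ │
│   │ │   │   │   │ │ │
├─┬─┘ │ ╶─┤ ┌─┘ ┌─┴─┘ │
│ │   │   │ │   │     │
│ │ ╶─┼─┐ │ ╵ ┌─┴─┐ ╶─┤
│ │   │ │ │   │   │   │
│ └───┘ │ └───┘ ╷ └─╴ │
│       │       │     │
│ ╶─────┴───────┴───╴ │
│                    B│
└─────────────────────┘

Counting cells with exactly 2 passages:
Total corridor cells: 97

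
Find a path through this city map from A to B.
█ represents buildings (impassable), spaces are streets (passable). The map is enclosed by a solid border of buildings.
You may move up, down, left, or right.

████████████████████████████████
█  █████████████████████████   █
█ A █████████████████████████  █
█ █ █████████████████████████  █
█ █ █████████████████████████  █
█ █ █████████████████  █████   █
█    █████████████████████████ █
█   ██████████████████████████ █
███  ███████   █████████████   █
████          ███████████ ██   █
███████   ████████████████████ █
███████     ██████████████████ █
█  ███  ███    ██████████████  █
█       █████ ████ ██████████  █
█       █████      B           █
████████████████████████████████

Finding the shortest path from A to B:
Movement: cardinal only
Path length: 29 steps
Directions: right → down → down → down → down → down → down → right → down → right → right → right → down → down → right → right → right → right → down → right → right → down → down → right → right → right → right → right → right

Solution:

████████████████████████████████
█  █████████████████████████   █
█ A↓█████████████████████████  █
█ █↓█████████████████████████  █
█ █↓█████████████████████████  █
█ █↓█████████████████  █████   █
█  ↓ █████████████████████████ █
█  ↓██████████████████████████ █
███↳↓███████   █████████████   █
████↳→→↓      ███████████ ██   █
███████↓  ████████████████████ █
███████↳→→→↓██████████████████ █
█  ███  ███↳→↓ ██████████████  █
█       █████↓████ ██████████  █
█       █████↳→→→→→B           █
████████████████████████████████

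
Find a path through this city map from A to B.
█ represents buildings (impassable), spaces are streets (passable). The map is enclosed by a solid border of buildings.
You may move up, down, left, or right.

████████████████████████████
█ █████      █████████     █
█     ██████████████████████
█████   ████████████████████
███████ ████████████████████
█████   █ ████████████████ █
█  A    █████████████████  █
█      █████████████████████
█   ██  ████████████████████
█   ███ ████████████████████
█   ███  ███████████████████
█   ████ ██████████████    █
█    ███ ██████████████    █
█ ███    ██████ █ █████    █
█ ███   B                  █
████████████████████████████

Finding the shortest path from A to B:
Movement: cardinal only
Path length: 13 steps
Directions: down → right → right → right → down → right → down → down → right → down → down → down → down

Solution:

████████████████████████████
█ █████      █████████     █
█     ██████████████████████
█████   ████████████████████
███████ ████████████████████
█████   █ ████████████████ █
█  A    █████████████████  █
█  ↳→→↓█████████████████████
█   ██↳↓████████████████████
█   ███↓████████████████████
█   ███↳↓███████████████████
█   ████↓██████████████    █
█    ███↓██████████████    █
█ ███   ↓██████ █ █████    █
█ ███   B                  █
████████████████████████████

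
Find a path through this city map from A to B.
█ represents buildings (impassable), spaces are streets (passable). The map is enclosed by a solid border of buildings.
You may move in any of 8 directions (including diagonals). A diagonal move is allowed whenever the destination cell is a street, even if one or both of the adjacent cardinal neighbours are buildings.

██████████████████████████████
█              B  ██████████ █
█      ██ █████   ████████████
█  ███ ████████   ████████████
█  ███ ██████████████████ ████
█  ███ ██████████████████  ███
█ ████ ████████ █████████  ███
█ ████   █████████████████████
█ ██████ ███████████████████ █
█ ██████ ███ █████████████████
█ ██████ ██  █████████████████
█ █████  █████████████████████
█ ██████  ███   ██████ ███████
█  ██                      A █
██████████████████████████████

Finding the shortest path from A to B:
Movement: 8-directional
Path length: 37 steps
Directions: left → left → left → left → left → left → left → left → left → left → left → left → left → left → left → left → left → up-left → up-left → up → up → up → up-left → up-left → up → up → up → up → up-right → right → right → right → right → right → right → right → right

Solution:

██████████████████████████████
█      →→→→→→→→B  ██████████ █
█     ↗██ █████   ████████████
█  ███↑████████   ████████████
█  ███↑██████████████████ ████
█  ███↑██████████████████  ███
█ ████↑████████ █████████  ███
█ ████ ↖ █████████████████████
█ ██████↖███████████████████ █
█ ██████↑███ █████████████████
█ ██████↑██  █████████████████
█ █████ ↑█████████████████████
█ ██████ ↖███   ██████ ███████
█  ██     ↖←←←←←←←←←←←←←←←←A █
██████████████████████████████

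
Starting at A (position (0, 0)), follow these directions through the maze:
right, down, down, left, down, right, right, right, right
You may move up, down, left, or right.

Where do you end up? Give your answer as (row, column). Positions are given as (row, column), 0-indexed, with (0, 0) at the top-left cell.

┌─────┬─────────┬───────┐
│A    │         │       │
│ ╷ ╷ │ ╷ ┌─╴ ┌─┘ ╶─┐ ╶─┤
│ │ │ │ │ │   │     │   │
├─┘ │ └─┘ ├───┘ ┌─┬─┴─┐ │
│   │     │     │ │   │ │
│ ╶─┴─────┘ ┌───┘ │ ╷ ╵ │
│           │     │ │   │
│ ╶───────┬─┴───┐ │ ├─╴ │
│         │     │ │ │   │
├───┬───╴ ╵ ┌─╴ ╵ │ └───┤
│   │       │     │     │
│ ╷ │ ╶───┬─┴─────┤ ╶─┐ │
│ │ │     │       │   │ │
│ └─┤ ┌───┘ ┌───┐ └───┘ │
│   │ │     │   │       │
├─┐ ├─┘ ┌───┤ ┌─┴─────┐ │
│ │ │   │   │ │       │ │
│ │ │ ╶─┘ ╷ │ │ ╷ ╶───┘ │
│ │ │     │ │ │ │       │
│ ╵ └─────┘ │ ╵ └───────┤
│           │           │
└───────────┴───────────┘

Following directions step by step:
Start: (0, 0)
  right: (0, 0) → (0, 1)
  down: (0, 1) → (1, 1)
  down: (1, 1) → (2, 1)
  left: (2, 1) → (2, 0)
  down: (2, 0) → (3, 0)
  right: (3, 0) → (3, 1)
  right: (3, 1) → (3, 2)
  right: (3, 2) → (3, 3)
  right: (3, 3) → (3, 4)
Final position: (3, 4)

Path taken:

┌─────┬─────────┬───────┐
│A ↓  │         │       │
│ ╷ ╷ │ ╷ ┌─╴ ┌─┘ ╶─┐ ╶─┤
│ │↓│ │ │ │   │     │   │
├─┘ │ └─┘ ├───┘ ┌─┬─┴─┐ │
│↓ ↲│     │     │ │   │ │
│ ╶─┴─────┘ ┌───┘ │ ╷ ╵ │
│↳ → → → B  │     │ │   │
│ ╶───────┬─┴───┐ │ ├─╴ │
│         │     │ │ │   │
├───┬───╴ ╵ ┌─╴ ╵ │ └───┤
│   │       │     │     │
│ ╷ │ ╶───┬─┴─────┤ ╶─┐ │
│ │ │     │       │   │ │
│ └─┤ ┌───┘ ┌───┐ └───┘ │
│   │ │     │   │       │
├─┐ ├─┘ ┌───┤ ┌─┴─────┐ │
│ │ │   │   │ │       │ │
│ │ │ ╶─┘ ╷ │ │ ╷ ╶───┘ │
│ │ │     │ │ │ │       │
│ ╵ └─────┘ │ ╵ └───────┤
│           │           │
└───────────┴───────────┘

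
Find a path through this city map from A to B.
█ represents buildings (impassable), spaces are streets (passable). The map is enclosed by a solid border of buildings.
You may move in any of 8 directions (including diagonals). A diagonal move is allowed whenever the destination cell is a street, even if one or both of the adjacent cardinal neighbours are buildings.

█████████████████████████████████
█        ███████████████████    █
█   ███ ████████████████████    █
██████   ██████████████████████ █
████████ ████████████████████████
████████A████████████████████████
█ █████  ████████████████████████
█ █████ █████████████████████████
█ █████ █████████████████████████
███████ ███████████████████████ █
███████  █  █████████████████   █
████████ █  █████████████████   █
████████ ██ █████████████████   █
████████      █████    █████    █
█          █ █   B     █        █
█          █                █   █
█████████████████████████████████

Finding the shortest path from A to B:
Movement: 8-directional
Path length: 16 steps
Directions: down → down-left → down → down → down → down-right → down → down-right → right → right → right → right → down-right → right → right → right

Solution:

█████████████████████████████████
█        ███████████████████    █
█   ███ ████████████████████    █
██████   ██████████████████████ █
████████ ████████████████████████
████████A████████████████████████
█ █████ ↙████████████████████████
█ █████↓█████████████████████████
█ █████↓█████████████████████████
███████↓███████████████████████ █
███████↘ █  █████████████████   █
████████↓█  █████████████████   █
████████↘██ █████████████████   █
████████ →→→→↘█████    █████    █
█          █ █→→→B     █        █
█          █                █   █
█████████████████████████████████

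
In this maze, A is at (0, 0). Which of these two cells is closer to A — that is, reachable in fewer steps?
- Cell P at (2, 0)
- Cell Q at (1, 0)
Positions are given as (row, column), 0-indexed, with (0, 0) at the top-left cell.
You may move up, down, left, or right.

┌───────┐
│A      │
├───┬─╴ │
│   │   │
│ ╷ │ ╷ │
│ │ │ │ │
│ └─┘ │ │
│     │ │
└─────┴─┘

Shortest path A → P at (2, 0): 10 steps
Shortest path A → Q at (1, 0): 11 steps

P is closer (10 steps vs 11 steps).

Path to P:

┌───────┐
│A → → ↓│
├───┬─╴ │
│   │↓ ↲│
│ ╷ │ ╷ │
│P│ │↓│ │
│ └─┘ │ │
│↑ ← ↲│ │
└─────┴─┘

Path to Q:

┌───────┐
│A → → ↓│
├───┬─╴ │
│Q  │↓ ↲│
│ ╷ │ ╷ │
│↑│ │↓│ │
│ └─┘ │ │
│↑ ← ↲│ │
└─────┴─┘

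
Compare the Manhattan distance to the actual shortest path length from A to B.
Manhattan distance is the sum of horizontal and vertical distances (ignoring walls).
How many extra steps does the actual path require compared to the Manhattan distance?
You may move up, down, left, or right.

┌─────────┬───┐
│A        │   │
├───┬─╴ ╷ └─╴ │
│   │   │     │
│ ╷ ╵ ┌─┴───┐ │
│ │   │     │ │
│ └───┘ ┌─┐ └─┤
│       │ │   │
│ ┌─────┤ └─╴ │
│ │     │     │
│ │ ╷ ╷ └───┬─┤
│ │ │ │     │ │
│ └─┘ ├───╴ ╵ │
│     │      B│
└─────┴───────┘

Manhattan distance: |6 - 0| + |6 - 0| = 12
Actual path length: 24
Extra steps: 24 - 12 = 12

Solution:

┌─────────┬───┐
│A → → ↓  │   │
├───┬─╴ ╷ └─╴ │
│↓ ↰│↓ ↲│     │
│ ╷ ╵ ┌─┴───┐ │
│↓│↑ ↲│     │ │
│ └───┘ ┌─┐ └─┤
│↓      │ │   │
│ ┌─────┤ └─╴ │
│↓│  ↱ ↓│     │
│ │ ╷ ╷ └───┬─┤
│↓│ │↑│↳ → ↓│ │
│ └─┘ ├───╴ ╵ │
│↳ → ↑│    ↳ B│
└─────┴───────┘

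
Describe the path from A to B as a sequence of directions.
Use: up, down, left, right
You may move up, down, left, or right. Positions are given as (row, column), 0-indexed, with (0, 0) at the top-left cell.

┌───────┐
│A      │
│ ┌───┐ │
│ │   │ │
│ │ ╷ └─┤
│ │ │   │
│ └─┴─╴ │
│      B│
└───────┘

Finding the path and converting it to directions:
Path through cells: (0,0) → (1,0) → (2,0) → (3,0) → (3,1) → (3,2) → (3,3)
Directions: down, down, down, right, right, right

Solution:

┌───────┐
│A      │
│ ┌───┐ │
│↓│   │ │
│ │ ╷ └─┤
│↓│ │   │
│ └─┴─╴ │
│↳ → → B│
└───────┘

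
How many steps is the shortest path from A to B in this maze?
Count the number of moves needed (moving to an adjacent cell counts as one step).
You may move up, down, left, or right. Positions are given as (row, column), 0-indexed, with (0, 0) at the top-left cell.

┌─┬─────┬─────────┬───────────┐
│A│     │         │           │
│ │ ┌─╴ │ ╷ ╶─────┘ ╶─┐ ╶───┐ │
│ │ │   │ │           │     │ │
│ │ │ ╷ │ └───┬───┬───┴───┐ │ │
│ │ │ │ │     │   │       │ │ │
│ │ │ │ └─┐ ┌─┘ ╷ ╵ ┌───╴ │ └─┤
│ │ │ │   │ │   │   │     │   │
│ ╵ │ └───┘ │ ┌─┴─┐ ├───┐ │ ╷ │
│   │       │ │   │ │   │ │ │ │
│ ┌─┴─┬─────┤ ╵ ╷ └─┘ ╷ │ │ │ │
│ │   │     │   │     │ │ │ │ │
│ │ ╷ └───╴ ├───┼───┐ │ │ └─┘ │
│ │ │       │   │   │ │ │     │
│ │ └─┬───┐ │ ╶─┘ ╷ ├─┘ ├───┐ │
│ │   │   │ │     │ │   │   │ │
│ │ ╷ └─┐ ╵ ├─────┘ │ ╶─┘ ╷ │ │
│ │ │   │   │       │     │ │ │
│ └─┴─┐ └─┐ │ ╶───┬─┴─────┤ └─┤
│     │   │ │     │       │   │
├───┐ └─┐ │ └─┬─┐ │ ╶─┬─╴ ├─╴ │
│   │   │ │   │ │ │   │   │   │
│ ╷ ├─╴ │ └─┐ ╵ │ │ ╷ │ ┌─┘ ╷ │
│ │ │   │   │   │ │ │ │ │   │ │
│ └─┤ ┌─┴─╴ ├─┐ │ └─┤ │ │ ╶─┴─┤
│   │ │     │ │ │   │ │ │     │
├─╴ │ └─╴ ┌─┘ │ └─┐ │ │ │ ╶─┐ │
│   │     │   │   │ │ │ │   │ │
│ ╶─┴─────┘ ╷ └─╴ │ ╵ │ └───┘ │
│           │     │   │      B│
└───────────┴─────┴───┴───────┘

Using BFS to find shortest path:
Start: (0, 0), End: (14, 14)
Path found:
(0,0) → (1,0) → (2,0) → (3,0) → (4,0) → (4,1) → (3,1) → (2,1) → (1,1) → (0,1) → (0,2) → (0,3) → (1,3) → (1,2) → (2,2) → (3,2) → (4,2) → (4,3) → (4,4) → (4,5) → (3,5) → (2,5) → (2,4) → (1,4) → (0,4) → (0,5) → (1,5) → (1,6) → (1,7) → (1,8) → (1,9) → (0,9) → (0,10) → (0,11) → (1,11) → (1,12) → (1,13) → (2,13) → (3,13) → (3,14) → (4,14) → (5,14) → (6,14) → (6,13) → (6,12) → (5,12) → (4,12) → (3,12) → (2,12) → (2,11) → (2,10) → (2,9) → (3,9) → (3,8) → (2,8) → (2,7) → (3,7) → (3,6) → (4,6) → (5,6) → (5,7) → (4,7) → (4,8) → (5,8) → (5,9) → (5,10) → (4,10) → (4,11) → (5,11) → (6,11) → (7,11) → (7,10) → (8,10) → (8,11) → (8,12) → (7,12) → (7,13) → (8,13) → (9,13) → (9,14) → (10,14) → (10,13) → (11,13) → (11,12) → (12,12) → (12,13) → (12,14) → (13,14) → (14,14)
Number of steps: 88

Solution:

┌─┬─────┬─────────┬───────────┐
│A│↱ → ↓│↱ ↓      │↱ → ↓      │
│ │ ┌─╴ │ ╷ ╶─────┘ ╶─┐ ╶───┐ │
│↓│↑│↓ ↲│↑│↳ → → → ↑  │↳ → ↓│ │
│ │ │ ╷ │ └───┬───┬───┴───┐ │ │
│↓│↑│↓│ │↑ ↰  │↓ ↰│↓ ← ← ↰│↓│ │
│ │ │ │ └─┐ ┌─┘ ╷ ╵ ┌───╴ │ └─┤
│↓│↑│↓│   │↑│↓ ↲│↑ ↲│    ↑│↳ ↓│
│ ╵ │ └───┘ │ ┌─┴─┐ ├───┐ │ ╷ │
│↳ ↑│↳ → → ↑│↓│↱ ↓│ │↱ ↓│↑│ │↓│
│ ┌─┴─┬─────┤ ╵ ╷ └─┘ ╷ │ │ │ │
│ │   │     │↳ ↑│↳ → ↑│↓│↑│ │↓│
│ │ ╷ └───╴ ├───┼───┐ │ │ └─┘ │
│ │ │       │   │   │ │↓│↑ ← ↲│
│ │ └─┬───┐ │ ╶─┘ ╷ ├─┘ ├───┐ │
│ │   │   │ │     │ │↓ ↲│↱ ↓│ │
│ │ ╷ └─┐ ╵ ├─────┘ │ ╶─┘ ╷ │ │
│ │ │   │   │       │↳ → ↑│↓│ │
│ └─┴─┐ └─┐ │ ╶───┬─┴─────┤ └─┤
│     │   │ │     │       │↳ ↓│
├───┐ └─┐ │ └─┬─┐ │ ╶─┬─╴ ├─╴ │
│   │   │ │   │ │ │   │   │↓ ↲│
│ ╷ ├─╴ │ └─┐ ╵ │ │ ╷ │ ┌─┘ ╷ │
│ │ │   │   │   │ │ │ │ │↓ ↲│ │
│ └─┤ ┌─┴─╴ ├─┐ │ └─┤ │ │ ╶─┴─┤
│   │ │     │ │ │   │ │ │↳ → ↓│
├─╴ │ └─╴ ┌─┘ │ └─┐ │ │ │ ╶─┐ │
│   │     │   │   │ │ │ │   │↓│
│ ╶─┴─────┘ ╷ └─╴ │ ╵ │ └───┘ │
│           │     │   │      B│
└───────────┴─────┴───┴───────┘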